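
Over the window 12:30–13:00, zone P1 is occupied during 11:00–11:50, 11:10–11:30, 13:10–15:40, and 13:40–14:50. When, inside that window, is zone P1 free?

The merged coverage is 11:00–11:50, 13:10–15:40.
Gaps within 12:30–13:00: 12:30–13:00.

12:30–13:00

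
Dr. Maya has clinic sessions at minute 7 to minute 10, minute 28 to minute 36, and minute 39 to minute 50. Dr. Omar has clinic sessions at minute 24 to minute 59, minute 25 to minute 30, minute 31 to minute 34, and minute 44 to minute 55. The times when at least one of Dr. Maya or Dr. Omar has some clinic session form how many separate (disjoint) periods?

Second set merges to minute 24 to minute 59.
A ∪ B = minute 7 to minute 10, minute 24 to minute 59.
That is 2 disjoint pieces.

2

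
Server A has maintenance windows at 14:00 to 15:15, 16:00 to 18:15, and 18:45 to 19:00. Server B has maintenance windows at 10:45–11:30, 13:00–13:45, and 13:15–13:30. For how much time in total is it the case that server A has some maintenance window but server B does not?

3 h 45 min

Second set merges to 10:45–11:30, 13:00–13:45.
A \ B = 14:00–15:15, 16:00–18:15, 18:45–19:00.
Total: 1 h 15 min + 2 h 15 min + 15 min = 3 h 45 min.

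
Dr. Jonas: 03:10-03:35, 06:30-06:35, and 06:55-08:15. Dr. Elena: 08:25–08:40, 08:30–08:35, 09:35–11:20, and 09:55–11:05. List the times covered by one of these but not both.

Merge the second list: 08:25-08:40, 09:35-11:20.
Only in the first: 03:10-03:35, 06:30-06:35, 06:55-08:15.
Only in the second: 08:25-08:40, 09:35-11:20.
Together these are the periods covered by exactly one.

03:10-03:35, 06:30-06:35, 06:55-08:15, 08:25-08:40, 09:35-11:20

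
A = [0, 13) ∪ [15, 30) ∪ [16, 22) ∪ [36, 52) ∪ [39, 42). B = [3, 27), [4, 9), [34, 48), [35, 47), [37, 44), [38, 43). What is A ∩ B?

[3, 13) ∪ [15, 27) ∪ [36, 48)

A, merged: [0, 13), [15, 30), [36, 52).
B, merged: [3, 27), [34, 48).
[0, 13) meets the second set on [3, 13).
[15, 30) meets the second set on [15, 27).
[36, 52) meets the second set on [36, 48).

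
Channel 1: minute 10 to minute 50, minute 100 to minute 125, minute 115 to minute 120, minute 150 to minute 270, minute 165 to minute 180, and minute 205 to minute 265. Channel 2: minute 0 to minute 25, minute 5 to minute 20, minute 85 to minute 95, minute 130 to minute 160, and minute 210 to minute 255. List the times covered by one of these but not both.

minute 0 to minute 10, minute 25 to minute 50, minute 85 to minute 95, minute 100 to minute 125, minute 130 to minute 150, minute 160 to minute 210, minute 255 to minute 270

Merge the first list: minute 10 to minute 50, minute 100 to minute 125, minute 150 to minute 270.
Merge the second list: minute 0 to minute 25, minute 85 to minute 95, minute 130 to minute 160, minute 210 to minute 255.
A \ B = minute 25 to minute 50, minute 100 to minute 125, minute 160 to minute 210, minute 255 to minute 270.
B \ A = minute 0 to minute 10, minute 85 to minute 95, minute 130 to minute 150.
Union of the two gives the symmetric difference.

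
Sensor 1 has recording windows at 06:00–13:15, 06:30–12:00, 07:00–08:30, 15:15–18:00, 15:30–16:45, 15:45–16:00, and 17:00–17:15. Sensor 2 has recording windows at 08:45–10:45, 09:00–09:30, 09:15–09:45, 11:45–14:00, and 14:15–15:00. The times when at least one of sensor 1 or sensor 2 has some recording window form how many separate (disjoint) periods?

3

Merge the first list: 06:00–13:15, 15:15–18:00.
Merge the second list: 08:45–10:45, 11:45–14:00, 14:15–15:00.
A ∪ B = 06:00–14:00, 14:15–15:00, 15:15–18:00.
That is 3 disjoint pieces.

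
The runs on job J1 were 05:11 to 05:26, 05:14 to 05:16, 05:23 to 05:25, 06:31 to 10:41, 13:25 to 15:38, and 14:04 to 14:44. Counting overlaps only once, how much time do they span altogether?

6 h 38 min

Merged: 05:11-05:26, 06:31-10:41, 13:25-15:38.
Lengths: 15 min + 4 h 10 min + 2 h 13 min = 6 h 38 min.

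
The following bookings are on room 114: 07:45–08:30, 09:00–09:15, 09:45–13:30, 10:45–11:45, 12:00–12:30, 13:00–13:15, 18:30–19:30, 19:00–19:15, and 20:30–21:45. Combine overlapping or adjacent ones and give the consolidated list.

07:45–08:30, 09:00–09:15, 09:45–13:30, 18:30–19:30, 20:30–21:45

09:00–09:15 is disjoint → start new block.
09:45–13:30 is disjoint → start new block.
10:45–11:45 overlaps/touches 09:45–13:30 → extend to 09:45–13:30.
12:00–12:30 overlaps/touches 09:45–13:30 → extend to 09:45–13:30.
13:00–13:15 overlaps/touches 09:45–13:30 → extend to 09:45–13:30.
18:30–19:30 is disjoint → start new block.
19:00–19:15 overlaps/touches 18:30–19:30 → extend to 18:30–19:30.
20:30–21:45 is disjoint → start new block.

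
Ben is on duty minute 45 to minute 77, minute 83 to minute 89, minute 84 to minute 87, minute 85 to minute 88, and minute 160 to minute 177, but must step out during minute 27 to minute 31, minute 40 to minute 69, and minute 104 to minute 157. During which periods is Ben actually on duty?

First set merges to minute 45 to minute 77, minute 83 to minute 89, minute 160 to minute 177.
minute 45 to minute 77 \ B = minute 69 to minute 77.
minute 83 to minute 89: nothing removed.
minute 160 to minute 177: nothing removed.

minute 69 to minute 77, minute 83 to minute 89, minute 160 to minute 177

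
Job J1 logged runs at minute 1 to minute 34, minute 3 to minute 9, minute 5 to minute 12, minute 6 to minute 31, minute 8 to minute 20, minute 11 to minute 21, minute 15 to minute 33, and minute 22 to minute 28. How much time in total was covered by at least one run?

Merged: minute 1 to minute 34.
Length: 33 minutes.

33 minutes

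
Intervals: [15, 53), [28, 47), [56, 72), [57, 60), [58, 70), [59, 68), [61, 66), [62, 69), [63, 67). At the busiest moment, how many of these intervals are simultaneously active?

6

Sweep endpoints in order; track running count of active intervals.
Peak of 6 reached at 63.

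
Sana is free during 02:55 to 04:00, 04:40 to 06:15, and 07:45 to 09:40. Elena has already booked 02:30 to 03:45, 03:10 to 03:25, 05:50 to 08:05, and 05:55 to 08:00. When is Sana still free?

Second set merges to 02:30-03:45, 05:50-08:05.
02:55-04:00 minus B → 03:45-04:00.
04:40-06:15 minus B → 04:40-05:50.
07:45-09:40 minus B → 08:05-09:40.

03:45-04:00, 04:40-05:50, 08:05-09:40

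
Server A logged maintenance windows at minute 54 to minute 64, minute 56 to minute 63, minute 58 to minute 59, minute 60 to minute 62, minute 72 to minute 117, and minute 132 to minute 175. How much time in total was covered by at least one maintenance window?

Merged: minute 54 to minute 64, minute 72 to minute 117, minute 132 to minute 175.
Lengths: 10 minutes + 45 minutes + 43 minutes = 98 minutes.

98 minutes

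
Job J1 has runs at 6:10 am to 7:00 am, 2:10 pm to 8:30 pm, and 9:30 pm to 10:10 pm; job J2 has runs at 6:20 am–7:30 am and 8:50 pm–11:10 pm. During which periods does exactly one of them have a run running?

A but not B: 6:10 am–6:20 am, 2:10 pm–8:30 pm.
B but not A: 7:00 am–7:30 am, 8:50 pm–9:30 pm, 10:10 pm–11:10 pm.
Combining gives A △ B.

6:10 am–6:20 am, 7:00 am–7:30 am, 2:10 pm–8:30 pm, 8:50 pm–9:30 pm, 10:10 pm–11:10 pm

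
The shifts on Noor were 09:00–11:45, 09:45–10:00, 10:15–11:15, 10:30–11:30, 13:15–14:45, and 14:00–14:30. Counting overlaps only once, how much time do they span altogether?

4 h 15 min

Merged: 09:00–11:45, 13:15–14:45.
Lengths: 2 h 45 min + 1 h 30 min = 4 h 15 min.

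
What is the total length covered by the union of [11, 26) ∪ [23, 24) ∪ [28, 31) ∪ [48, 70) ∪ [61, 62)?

Merged: [11, 26), [28, 31), [48, 70).
Lengths: 15 + 3 + 22 = 40.

40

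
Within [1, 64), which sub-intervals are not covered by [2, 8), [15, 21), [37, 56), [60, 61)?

After merging, the occupied span is [2, 8), [15, 21), [37, 56), [60, 61).
Uncovered inside [1, 64): [1, 2), [8, 15), [21, 37), [56, 60), [61, 64).

[1, 2) ∪ [8, 15) ∪ [21, 37) ∪ [56, 60) ∪ [61, 64)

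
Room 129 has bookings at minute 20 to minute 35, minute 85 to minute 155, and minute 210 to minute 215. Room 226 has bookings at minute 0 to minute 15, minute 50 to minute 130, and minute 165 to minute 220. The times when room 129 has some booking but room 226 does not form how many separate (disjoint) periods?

A \ B = minute 20 to minute 35, minute 130 to minute 155.
That is 2 disjoint pieces.

2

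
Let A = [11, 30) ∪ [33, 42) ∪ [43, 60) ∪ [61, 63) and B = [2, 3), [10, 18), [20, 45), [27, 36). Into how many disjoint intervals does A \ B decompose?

Merge the second list: [2, 3), [10, 18), [20, 45).
A \ B = [18, 20), [45, 60), [61, 63).
That is 3 disjoint pieces.

3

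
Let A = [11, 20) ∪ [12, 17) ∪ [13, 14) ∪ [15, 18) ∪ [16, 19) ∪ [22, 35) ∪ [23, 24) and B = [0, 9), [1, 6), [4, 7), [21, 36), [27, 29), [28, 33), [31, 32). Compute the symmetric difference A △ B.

[0, 9) ∪ [11, 20) ∪ [21, 22) ∪ [35, 36)

First set merges to [11, 20), [22, 35).
Second set merges to [0, 9), [21, 36).
Only in the first: [11, 20).
Only in the second: [0, 9), [21, 22), [35, 36).
Together these are the periods covered by exactly one.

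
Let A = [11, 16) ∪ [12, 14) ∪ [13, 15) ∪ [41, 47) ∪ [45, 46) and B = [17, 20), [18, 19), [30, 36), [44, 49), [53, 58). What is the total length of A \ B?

First set merges to [11, 16), [41, 47).
Second set merges to [17, 20), [30, 36), [44, 49), [53, 58).
A \ B = [11, 16), [41, 44).
Total: 5 + 3 = 8.

8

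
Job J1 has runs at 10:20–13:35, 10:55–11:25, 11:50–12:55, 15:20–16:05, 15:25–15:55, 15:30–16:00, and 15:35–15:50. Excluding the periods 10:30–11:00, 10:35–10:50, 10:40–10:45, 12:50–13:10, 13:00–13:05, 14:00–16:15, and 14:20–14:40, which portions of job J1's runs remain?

10:20–10:30, 11:00–12:50, 13:10–13:35

First set merges to 10:20–13:35, 15:20–16:05.
Second set merges to 10:30–11:00, 12:50–13:10, 14:00–16:15.
10:20–13:35 \ B = 10:20–10:30, 11:00–12:50, 13:10–13:35.
15:20–16:05: entirely removed.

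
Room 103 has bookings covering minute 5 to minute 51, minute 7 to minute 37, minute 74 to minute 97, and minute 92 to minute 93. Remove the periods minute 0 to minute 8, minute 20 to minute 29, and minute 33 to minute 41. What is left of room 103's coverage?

minute 8 to minute 20, minute 29 to minute 33, minute 41 to minute 51, minute 74 to minute 97

First set merges to minute 5 to minute 51, minute 74 to minute 97.
minute 5 to minute 51 \ B = minute 8 to minute 20, minute 29 to minute 33, minute 41 to minute 51.
minute 74 to minute 97: nothing removed.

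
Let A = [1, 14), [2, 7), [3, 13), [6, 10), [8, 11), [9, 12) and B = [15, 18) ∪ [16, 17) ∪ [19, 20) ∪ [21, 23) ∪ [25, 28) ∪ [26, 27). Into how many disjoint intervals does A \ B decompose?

A, merged: [1, 14).
B, merged: [15, 18), [19, 20), [21, 23), [25, 28).
A \ B = [1, 14).
That is 1 disjoint piece.

1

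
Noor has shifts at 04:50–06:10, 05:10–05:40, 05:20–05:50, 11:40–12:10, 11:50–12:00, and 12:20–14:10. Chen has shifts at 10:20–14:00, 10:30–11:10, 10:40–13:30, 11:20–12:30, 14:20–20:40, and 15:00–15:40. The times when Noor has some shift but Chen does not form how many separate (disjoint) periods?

First set merges to 04:50–06:10, 11:40–12:10, 12:20–14:10.
Second set merges to 10:20–14:00, 14:20–20:40.
A \ B = 04:50–06:10, 14:00–14:10.
That is 2 disjoint pieces.

2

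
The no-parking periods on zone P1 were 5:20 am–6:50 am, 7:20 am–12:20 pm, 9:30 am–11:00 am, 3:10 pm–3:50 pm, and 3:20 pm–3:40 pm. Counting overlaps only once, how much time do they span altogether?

Merged: 5:20 am-6:50 am, 7:20 am-12:20 pm, 3:10 pm-3:50 pm.
Lengths: 1 h 30 min + 5 h + 40 min = 7 h 10 min.

7 h 10 min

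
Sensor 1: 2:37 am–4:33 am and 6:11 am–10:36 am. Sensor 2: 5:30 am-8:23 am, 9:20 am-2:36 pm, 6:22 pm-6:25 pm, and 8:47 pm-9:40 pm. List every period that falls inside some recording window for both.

2:37 am–4:33 am meets no B interval.
6:11 am–10:36 am ∩ B → 6:11 am–8:23 am, 9:20 am–10:36 am.

6:11 am–8:23 am, 9:20 am–10:36 am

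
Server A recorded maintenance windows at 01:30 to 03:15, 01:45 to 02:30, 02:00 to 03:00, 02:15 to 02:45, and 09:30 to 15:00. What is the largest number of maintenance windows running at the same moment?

4

Walk the sorted start/end points keeping a running depth.
The depth first hits 4 at 02:15.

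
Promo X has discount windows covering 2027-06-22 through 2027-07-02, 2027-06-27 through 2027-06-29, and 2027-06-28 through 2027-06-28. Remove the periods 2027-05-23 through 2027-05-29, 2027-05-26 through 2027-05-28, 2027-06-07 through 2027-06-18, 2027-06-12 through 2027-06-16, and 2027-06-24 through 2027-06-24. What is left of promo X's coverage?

2027-06-22 through 2027-06-23, 2027-06-25 through 2027-07-02

Merge the first list: 2027-06-22 through 2027-07-02.
Merge the second list: 2027-05-23 through 2027-05-29, 2027-06-07 through 2027-06-18, 2027-06-24 through 2027-06-24.
2027-06-22 through 2027-07-02 \ B = 2027-06-22 through 2027-06-23, 2027-06-25 through 2027-07-02.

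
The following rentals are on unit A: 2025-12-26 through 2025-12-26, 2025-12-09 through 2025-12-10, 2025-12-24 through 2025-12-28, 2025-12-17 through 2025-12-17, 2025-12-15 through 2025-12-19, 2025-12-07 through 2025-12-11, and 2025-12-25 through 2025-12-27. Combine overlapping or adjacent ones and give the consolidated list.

Sort by start: 2025-12-07 through 2025-12-11, 2025-12-09 through 2025-12-10, 2025-12-15 through 2025-12-19, 2025-12-17 through 2025-12-17, 2025-12-24 through 2025-12-28, 2025-12-25 through 2025-12-27, 2025-12-26 through 2025-12-26.
2025-12-09 through 2025-12-10 overlaps/touches 2025-12-07 through 2025-12-11 → extend to 2025-12-07 through 2025-12-11.
2025-12-15 through 2025-12-19 is disjoint → start new block.
2025-12-17 through 2025-12-17 overlaps/touches 2025-12-15 through 2025-12-19 → extend to 2025-12-15 through 2025-12-19.
2025-12-24 through 2025-12-28 is disjoint → start new block.
2025-12-25 through 2025-12-27 overlaps/touches 2025-12-24 through 2025-12-28 → extend to 2025-12-24 through 2025-12-28.
2025-12-26 through 2025-12-26 overlaps/touches 2025-12-24 through 2025-12-28 → extend to 2025-12-24 through 2025-12-28.

2025-12-07 through 2025-12-11, 2025-12-15 through 2025-12-19, 2025-12-24 through 2025-12-28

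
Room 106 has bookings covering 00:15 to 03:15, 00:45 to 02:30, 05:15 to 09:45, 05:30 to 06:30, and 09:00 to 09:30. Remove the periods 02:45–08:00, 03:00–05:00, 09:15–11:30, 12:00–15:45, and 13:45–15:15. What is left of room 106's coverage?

00:15-02:45, 08:00-09:15

First set merges to 00:15-03:15, 05:15-09:45.
Second set merges to 02:45-08:00, 09:15-11:30, 12:00-15:45.
00:15-03:15 minus B → 00:15-02:45.
05:15-09:45 minus B → 08:00-09:15.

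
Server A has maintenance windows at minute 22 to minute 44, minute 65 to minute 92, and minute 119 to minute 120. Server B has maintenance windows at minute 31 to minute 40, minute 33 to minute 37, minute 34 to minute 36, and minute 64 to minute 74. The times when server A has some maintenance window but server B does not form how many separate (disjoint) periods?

B, merged: minute 31 to minute 40, minute 64 to minute 74.
A \ B = minute 22 to minute 31, minute 40 to minute 44, minute 74 to minute 92, minute 119 to minute 120.
That is 4 disjoint pieces.

4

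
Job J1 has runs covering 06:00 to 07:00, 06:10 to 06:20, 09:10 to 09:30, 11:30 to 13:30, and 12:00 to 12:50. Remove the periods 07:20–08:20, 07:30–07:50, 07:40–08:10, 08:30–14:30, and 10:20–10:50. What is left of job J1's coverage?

06:00-07:00

A, merged: 06:00-07:00, 09:10-09:30, 11:30-13:30.
B, merged: 07:20-08:20, 08:30-14:30.
06:00-07:00 is untouched.
09:10-09:30 lies entirely inside B → drops out.
11:30-13:30 lies entirely inside B → drops out.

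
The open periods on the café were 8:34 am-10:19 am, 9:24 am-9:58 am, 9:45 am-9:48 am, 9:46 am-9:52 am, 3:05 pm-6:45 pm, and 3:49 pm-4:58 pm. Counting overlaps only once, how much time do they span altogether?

5 h 25 min

Merged: 8:34 am–10:19 am, 3:05 pm–6:45 pm.
Lengths: 1 h 45 min + 3 h 40 min = 5 h 25 min.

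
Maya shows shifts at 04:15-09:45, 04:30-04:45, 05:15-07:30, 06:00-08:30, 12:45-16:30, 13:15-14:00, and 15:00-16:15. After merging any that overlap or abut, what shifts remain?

04:30–04:45 overlaps/touches 04:15–09:45 → extend to 04:15–09:45.
05:15–07:30 overlaps/touches 04:15–09:45 → extend to 04:15–09:45.
06:00–08:30 overlaps/touches 04:15–09:45 → extend to 04:15–09:45.
12:45–16:30 is disjoint → start new block.
13:15–14:00 overlaps/touches 12:45–16:30 → extend to 12:45–16:30.
15:00–16:15 overlaps/touches 12:45–16:30 → extend to 12:45–16:30.

04:15–09:45, 12:45–16:30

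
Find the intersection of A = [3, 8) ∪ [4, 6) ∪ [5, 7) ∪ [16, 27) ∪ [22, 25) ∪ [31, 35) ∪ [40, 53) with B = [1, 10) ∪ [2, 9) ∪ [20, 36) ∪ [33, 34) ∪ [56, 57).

A, merged: [3, 8), [16, 27), [31, 35), [40, 53).
B, merged: [1, 10), [20, 36), [56, 57).
[3, 8) ∩ B → [3, 8).
[16, 27) ∩ B → [20, 27).
[31, 35) ∩ B → [31, 35).
[40, 53) meets no B interval.

[3, 8) ∪ [20, 27) ∪ [31, 35)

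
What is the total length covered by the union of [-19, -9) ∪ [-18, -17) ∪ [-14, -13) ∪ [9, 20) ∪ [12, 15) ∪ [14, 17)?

Merged: [-19, -9), [9, 20).
Lengths: 10 + 11 = 21.

21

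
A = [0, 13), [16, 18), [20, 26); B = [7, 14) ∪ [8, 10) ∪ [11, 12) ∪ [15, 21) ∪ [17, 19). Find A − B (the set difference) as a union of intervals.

[0, 7) ∪ [21, 26)

B, merged: [7, 14), [15, 21).
[0, 13) with B removed leaves [0, 7).
[16, 18) lies entirely inside B → drops out.
[20, 26) with B removed leaves [21, 26).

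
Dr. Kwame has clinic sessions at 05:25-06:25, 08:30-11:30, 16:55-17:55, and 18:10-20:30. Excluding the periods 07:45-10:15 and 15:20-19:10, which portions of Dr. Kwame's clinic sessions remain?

05:25–06:25, 10:15–11:30, 19:10–20:30

05:25–06:25: nothing removed.
08:30–11:30 \ B = 10:15–11:30.
16:55–17:55: entirely removed.
18:10–20:30 \ B = 19:10–20:30.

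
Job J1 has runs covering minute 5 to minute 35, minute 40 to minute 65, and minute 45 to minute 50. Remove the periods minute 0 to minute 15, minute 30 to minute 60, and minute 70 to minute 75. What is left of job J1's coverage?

minute 15 to minute 30, minute 60 to minute 65

Merge the first list: minute 5 to minute 35, minute 40 to minute 65.
minute 5 to minute 35 with B removed leaves minute 15 to minute 30.
minute 40 to minute 65 with B removed leaves minute 60 to minute 65.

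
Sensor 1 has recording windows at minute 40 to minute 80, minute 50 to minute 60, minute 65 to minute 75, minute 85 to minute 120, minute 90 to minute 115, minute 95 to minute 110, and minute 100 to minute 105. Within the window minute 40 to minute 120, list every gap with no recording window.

Covered (merged): minute 40 to minute 80, minute 85 to minute 120.
Complement within minute 40 to minute 120: minute 80 to minute 85.

minute 80 to minute 85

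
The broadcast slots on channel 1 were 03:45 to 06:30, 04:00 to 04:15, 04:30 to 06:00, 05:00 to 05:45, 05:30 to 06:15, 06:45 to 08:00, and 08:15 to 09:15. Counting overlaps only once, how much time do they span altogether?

5 h

Merged: 03:45-06:30, 06:45-08:00, 08:15-09:15.
Lengths: 2 h 45 min + 1 h 15 min + 1 h = 5 h.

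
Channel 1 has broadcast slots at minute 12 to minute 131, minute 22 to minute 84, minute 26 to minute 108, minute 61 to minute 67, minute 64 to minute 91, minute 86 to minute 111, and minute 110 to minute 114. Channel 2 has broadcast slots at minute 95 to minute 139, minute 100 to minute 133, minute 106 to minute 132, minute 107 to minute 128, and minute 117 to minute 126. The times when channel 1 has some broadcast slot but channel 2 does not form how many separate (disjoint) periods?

1

A, merged: minute 12 to minute 131.
B, merged: minute 95 to minute 139.
A \ B = minute 12 to minute 95.
That is 1 disjoint piece.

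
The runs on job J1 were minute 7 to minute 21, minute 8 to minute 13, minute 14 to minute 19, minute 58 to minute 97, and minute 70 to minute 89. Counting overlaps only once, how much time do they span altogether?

53 minutes

Merged: minute 7 to minute 21, minute 58 to minute 97.
Lengths: 14 minutes + 39 minutes = 53 minutes.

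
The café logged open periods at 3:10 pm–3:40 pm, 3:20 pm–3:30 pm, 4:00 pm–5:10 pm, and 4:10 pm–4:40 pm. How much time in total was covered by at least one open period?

Merged: 3:10 pm-3:40 pm, 4:00 pm-5:10 pm.
Lengths: 30 min + 1 h 10 min = 1 h 40 min.

1 h 40 min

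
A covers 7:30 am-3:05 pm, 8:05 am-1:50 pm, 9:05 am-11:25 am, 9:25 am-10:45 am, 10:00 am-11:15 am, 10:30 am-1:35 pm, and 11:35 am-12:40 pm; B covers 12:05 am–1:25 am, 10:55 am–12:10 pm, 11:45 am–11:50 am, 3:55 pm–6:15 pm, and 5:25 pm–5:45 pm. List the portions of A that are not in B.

7:30 am–10:55 am, 12:10 pm–3:05 pm

Merge the first list: 7:30 am–3:05 pm.
Merge the second list: 12:05 am–1:25 am, 10:55 am–12:10 pm, 3:55 pm–6:15 pm.
7:30 am–3:05 pm with B removed leaves 7:30 am–10:55 am, 12:10 pm–3:05 pm.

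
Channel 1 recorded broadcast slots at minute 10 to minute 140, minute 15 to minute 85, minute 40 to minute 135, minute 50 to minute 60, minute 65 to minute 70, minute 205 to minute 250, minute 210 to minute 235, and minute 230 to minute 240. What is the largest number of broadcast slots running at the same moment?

Sweep endpoints in order; track running count of active intervals.
Peak of 4 reached at minute 50.

4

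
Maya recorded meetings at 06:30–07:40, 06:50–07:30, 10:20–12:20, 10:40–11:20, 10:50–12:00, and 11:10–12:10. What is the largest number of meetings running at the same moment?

4

Sweep endpoints in order; track running count of active intervals.
Peak of 4 reached at 11:10.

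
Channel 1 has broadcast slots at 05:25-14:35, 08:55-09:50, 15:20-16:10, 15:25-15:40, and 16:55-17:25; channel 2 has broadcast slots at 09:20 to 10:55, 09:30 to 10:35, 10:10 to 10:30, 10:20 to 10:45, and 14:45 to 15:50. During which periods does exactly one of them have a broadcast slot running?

05:25–09:20, 10:55–14:35, 14:45–15:20, 15:50–16:10, 16:55–17:25

A, merged: 05:25–14:35, 15:20–16:10, 16:55–17:25.
B, merged: 09:20–10:55, 14:45–15:50.
Only in the first: 05:25–09:20, 10:55–14:35, 15:50–16:10, 16:55–17:25.
Only in the second: 14:45–15:20.
Together these are the periods covered by exactly one.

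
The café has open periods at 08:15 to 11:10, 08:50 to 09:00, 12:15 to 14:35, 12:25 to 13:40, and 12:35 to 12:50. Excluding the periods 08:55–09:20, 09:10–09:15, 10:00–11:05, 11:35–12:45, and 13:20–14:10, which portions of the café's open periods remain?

08:15-08:55, 09:20-10:00, 11:05-11:10, 12:45-13:20, 14:10-14:35

Merge the first list: 08:15-11:10, 12:15-14:35.
Merge the second list: 08:55-09:20, 10:00-11:05, 11:35-12:45, 13:20-14:10.
08:15-11:10 with B removed leaves 08:15-08:55, 09:20-10:00, 11:05-11:10.
12:15-14:35 with B removed leaves 12:45-13:20, 14:10-14:35.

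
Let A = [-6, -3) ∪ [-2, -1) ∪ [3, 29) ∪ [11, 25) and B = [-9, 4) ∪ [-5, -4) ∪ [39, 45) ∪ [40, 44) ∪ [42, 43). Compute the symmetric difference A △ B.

First set merges to [-6, -3), [-2, -1), [3, 29).
Second set merges to [-9, 4), [39, 45).
Only in the first: [4, 29).
Only in the second: [-9, -6), [-3, -2), [-1, 3), [39, 45).
Together these are the periods covered by exactly one.

[-9, -6) ∪ [-3, -2) ∪ [-1, 3) ∪ [4, 29) ∪ [39, 45)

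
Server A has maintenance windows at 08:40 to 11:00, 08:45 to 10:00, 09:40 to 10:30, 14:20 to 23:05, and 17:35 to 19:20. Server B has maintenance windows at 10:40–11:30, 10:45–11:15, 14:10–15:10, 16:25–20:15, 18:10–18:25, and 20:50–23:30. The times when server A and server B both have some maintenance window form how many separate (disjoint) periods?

Merge the first list: 08:40–11:00, 14:20–23:05.
Merge the second list: 10:40–11:30, 14:10–15:10, 16:25–20:15, 20:50–23:30.
A ∩ B = 10:40–11:00, 14:20–15:10, 16:25–20:15, 20:50–23:05.
That is 4 disjoint pieces.

4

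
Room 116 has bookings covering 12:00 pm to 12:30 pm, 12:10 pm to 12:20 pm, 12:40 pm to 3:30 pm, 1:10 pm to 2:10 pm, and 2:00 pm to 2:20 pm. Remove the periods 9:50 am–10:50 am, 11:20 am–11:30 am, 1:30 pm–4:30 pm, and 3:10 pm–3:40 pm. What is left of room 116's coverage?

12:00 pm-12:30 pm, 12:40 pm-1:30 pm

First set merges to 12:00 pm-12:30 pm, 12:40 pm-3:30 pm.
Second set merges to 9:50 am-10:50 am, 11:20 am-11:30 am, 1:30 pm-4:30 pm.
12:00 pm-12:30 pm: no B overlap → unchanged.
12:40 pm-3:30 pm minus B → 12:40 pm-1:30 pm.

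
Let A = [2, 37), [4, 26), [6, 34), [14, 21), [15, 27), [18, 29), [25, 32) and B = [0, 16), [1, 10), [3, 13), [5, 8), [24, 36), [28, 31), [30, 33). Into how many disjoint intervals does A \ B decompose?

First set merges to [2, 37).
Second set merges to [0, 16), [24, 36).
A \ B = [16, 24), [36, 37).
That is 2 disjoint pieces.

2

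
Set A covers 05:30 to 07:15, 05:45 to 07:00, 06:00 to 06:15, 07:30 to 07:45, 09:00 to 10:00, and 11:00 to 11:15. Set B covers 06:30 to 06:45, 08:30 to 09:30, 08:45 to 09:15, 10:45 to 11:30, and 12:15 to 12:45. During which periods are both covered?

Merge the first list: 05:30-07:15, 07:30-07:45, 09:00-10:00, 11:00-11:15.
Merge the second list: 06:30-06:45, 08:30-09:30, 10:45-11:30, 12:15-12:45.
05:30-07:15 ∩ B → 06:30-06:45.
07:30-07:45 meets no B interval.
09:00-10:00 ∩ B → 09:00-09:30.
11:00-11:15 ∩ B → 11:00-11:15.

06:30-06:45, 09:00-09:30, 11:00-11:15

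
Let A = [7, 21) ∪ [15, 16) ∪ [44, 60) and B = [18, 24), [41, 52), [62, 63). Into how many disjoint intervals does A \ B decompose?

Merge the first list: [7, 21), [44, 60).
A \ B = [7, 18), [52, 60).
That is 2 disjoint pieces.

2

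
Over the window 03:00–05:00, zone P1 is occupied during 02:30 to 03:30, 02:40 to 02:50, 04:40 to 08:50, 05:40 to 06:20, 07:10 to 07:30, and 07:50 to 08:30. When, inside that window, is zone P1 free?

After merging, the occupied span is 02:30–03:30, 04:40–08:50.
Complement within 03:00–05:00: 03:30–04:40.

03:30–04:40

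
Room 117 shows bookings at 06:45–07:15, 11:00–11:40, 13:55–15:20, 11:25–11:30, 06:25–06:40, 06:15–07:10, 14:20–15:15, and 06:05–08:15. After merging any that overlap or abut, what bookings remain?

06:05-08:15, 11:00-11:40, 13:55-15:20

Sort by start: 06:05-08:15, 06:15-07:10, 06:25-06:40, 06:45-07:15, 11:00-11:40, 11:25-11:30, 13:55-15:20, 14:20-15:15.
06:15-07:10 overlaps/touches 06:05-08:15 → extend to 06:05-08:15.
06:25-06:40 overlaps/touches 06:05-08:15 → extend to 06:05-08:15.
06:45-07:15 overlaps/touches 06:05-08:15 → extend to 06:05-08:15.
11:00-11:40 is disjoint → start new block.
11:25-11:30 overlaps/touches 11:00-11:40 → extend to 11:00-11:40.
13:55-15:20 is disjoint → start new block.
14:20-15:15 overlaps/touches 13:55-15:20 → extend to 13:55-15:20.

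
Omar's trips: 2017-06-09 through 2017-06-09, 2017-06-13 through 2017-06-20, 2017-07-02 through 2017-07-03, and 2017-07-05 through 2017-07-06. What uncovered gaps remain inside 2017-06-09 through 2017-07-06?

Covered (merged): 2017-06-09 through 2017-06-09, 2017-06-13 through 2017-06-20, 2017-07-02 through 2017-07-03, 2017-07-05 through 2017-07-06.
Gaps within 2017-06-09 through 2017-07-06: 2017-06-10 through 2017-06-12, 2017-06-21 through 2017-07-01, 2017-07-04 through 2017-07-04.

2017-06-10 through 2017-06-12, 2017-06-21 through 2017-07-01, 2017-07-04 through 2017-07-04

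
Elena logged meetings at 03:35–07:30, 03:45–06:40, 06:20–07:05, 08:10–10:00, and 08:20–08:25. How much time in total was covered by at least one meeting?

5 h 45 min

Merged: 03:35-07:30, 08:10-10:00.
Lengths: 3 h 55 min + 1 h 50 min = 5 h 45 min.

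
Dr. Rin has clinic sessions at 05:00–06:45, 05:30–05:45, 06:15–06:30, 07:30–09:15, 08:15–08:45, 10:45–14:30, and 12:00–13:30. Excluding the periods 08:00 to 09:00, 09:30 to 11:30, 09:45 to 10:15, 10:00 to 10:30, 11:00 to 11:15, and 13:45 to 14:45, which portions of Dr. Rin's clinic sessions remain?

05:00-06:45, 07:30-08:00, 09:00-09:15, 11:30-13:45

A, merged: 05:00-06:45, 07:30-09:15, 10:45-14:30.
B, merged: 08:00-09:00, 09:30-11:30, 13:45-14:45.
05:00-06:45: nothing removed.
07:30-09:15 \ B = 07:30-08:00, 09:00-09:15.
10:45-14:30 \ B = 11:30-13:45.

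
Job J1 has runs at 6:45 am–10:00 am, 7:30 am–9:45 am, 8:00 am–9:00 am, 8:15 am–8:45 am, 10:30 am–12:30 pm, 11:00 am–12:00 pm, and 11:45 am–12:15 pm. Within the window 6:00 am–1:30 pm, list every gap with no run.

The merged coverage is 6:45 am–10:00 am, 10:30 am–12:30 pm.
Complement within 6:00 am–1:30 pm: 6:00 am–6:45 am, 10:00 am–10:30 am, 12:30 pm–1:30 pm.

6:00 am–6:45 am, 10:00 am–10:30 am, 12:30 pm–1:30 pm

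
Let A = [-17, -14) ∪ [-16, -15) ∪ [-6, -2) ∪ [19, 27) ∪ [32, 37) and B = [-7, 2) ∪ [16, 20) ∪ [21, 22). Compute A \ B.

First set merges to [-17, -14), [-6, -2), [19, 27), [32, 37).
[-17, -14): nothing removed.
[-6, -2): entirely removed.
[19, 27) \ B = [20, 21), [22, 27).
[32, 37): nothing removed.

[-17, -14) ∪ [20, 21) ∪ [22, 27) ∪ [32, 37)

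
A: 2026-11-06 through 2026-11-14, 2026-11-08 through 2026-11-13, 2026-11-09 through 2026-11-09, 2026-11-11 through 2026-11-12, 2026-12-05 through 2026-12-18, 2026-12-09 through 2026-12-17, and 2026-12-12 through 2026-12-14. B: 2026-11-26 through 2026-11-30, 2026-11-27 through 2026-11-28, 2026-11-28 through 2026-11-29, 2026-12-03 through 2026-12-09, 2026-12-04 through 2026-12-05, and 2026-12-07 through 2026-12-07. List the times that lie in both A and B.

First set merges to 2026-11-06 through 2026-11-14, 2026-12-05 through 2026-12-18.
Second set merges to 2026-11-26 through 2026-11-30, 2026-12-03 through 2026-12-09.
2026-11-06 through 2026-11-14 falls entirely outside B.
2026-12-05 through 2026-12-18 overlaps B on 2026-12-05 through 2026-12-09.

2026-12-05 through 2026-12-09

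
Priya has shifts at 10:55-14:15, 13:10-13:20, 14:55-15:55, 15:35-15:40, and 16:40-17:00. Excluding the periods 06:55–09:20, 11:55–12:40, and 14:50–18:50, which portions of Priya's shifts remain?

Merge the first list: 10:55-14:15, 14:55-15:55, 16:40-17:00.
10:55-14:15 with B removed leaves 10:55-11:55, 12:40-14:15.
14:55-15:55 lies entirely inside B → drops out.
16:40-17:00 lies entirely inside B → drops out.

10:55-11:55, 12:40-14:15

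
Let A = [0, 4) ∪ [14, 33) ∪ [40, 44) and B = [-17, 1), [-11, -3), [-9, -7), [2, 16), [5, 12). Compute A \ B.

[1, 2) ∪ [16, 33) ∪ [40, 44)

Second set merges to [-17, 1), [2, 16).
[0, 4) \ B = [1, 2).
[14, 33) \ B = [16, 33).
[40, 44): nothing removed.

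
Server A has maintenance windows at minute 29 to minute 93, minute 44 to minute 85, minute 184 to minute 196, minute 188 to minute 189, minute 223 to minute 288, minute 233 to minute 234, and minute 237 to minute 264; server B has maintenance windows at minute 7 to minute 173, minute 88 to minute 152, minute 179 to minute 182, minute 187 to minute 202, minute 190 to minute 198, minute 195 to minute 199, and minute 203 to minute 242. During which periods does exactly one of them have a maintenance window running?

minute 7 to minute 29, minute 93 to minute 173, minute 179 to minute 182, minute 184 to minute 187, minute 196 to minute 202, minute 203 to minute 223, minute 242 to minute 288

Merge the first list: minute 29 to minute 93, minute 184 to minute 196, minute 223 to minute 288.
Merge the second list: minute 7 to minute 173, minute 179 to minute 182, minute 187 to minute 202, minute 203 to minute 242.
A \ B = minute 184 to minute 187, minute 242 to minute 288.
B \ A = minute 7 to minute 29, minute 93 to minute 173, minute 179 to minute 182, minute 196 to minute 202, minute 203 to minute 223.
Union of the two gives the symmetric difference.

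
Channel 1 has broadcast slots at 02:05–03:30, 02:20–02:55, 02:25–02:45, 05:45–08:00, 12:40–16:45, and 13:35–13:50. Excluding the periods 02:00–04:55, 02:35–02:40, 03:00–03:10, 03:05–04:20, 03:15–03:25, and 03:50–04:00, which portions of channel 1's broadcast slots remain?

05:45-08:00, 12:40-16:45

Merge the first list: 02:05-03:30, 05:45-08:00, 12:40-16:45.
Merge the second list: 02:00-04:55.
02:05-03:30: fully covered by B → removed.
05:45-08:00: no B overlap → unchanged.
12:40-16:45: no B overlap → unchanged.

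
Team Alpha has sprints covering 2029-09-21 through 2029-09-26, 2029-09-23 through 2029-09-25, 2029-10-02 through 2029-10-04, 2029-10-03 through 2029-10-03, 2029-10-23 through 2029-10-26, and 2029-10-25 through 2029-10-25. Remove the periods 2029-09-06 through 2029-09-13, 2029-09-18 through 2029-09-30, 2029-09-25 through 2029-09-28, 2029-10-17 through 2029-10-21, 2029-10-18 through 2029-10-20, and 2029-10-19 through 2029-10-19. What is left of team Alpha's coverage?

2029-10-02 through 2029-10-04, 2029-10-23 through 2029-10-26

First set merges to 2029-09-21 through 2029-09-26, 2029-10-02 through 2029-10-04, 2029-10-23 through 2029-10-26.
Second set merges to 2029-09-06 through 2029-09-13, 2029-09-18 through 2029-09-30, 2029-10-17 through 2029-10-21.
2029-09-21 through 2029-09-26: entirely removed.
2029-10-02 through 2029-10-04: nothing removed.
2029-10-23 through 2029-10-26: nothing removed.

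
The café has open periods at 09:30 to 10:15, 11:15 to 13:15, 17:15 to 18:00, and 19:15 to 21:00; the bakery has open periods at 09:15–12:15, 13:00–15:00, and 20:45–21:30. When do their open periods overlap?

09:30–10:15, 11:15–12:15, 13:00–13:15, 20:45–21:00

09:30–10:15 meets the second set on 09:30–10:15.
11:15–13:15 meets the second set on 11:15–12:15, 13:00–13:15.
17:15–18:00: no overlap with the second set.
19:15–21:00 meets the second set on 20:45–21:00.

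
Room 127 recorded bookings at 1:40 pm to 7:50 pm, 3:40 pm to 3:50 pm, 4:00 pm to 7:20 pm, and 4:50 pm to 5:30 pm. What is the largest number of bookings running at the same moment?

Sweep endpoints in order; track running count of active intervals.
Peak of 3 reached at 4:50 pm.

3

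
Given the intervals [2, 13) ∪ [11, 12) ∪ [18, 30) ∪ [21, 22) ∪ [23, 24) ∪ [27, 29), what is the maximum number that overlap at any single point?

2

Walk the sorted start/end points keeping a running depth.
The depth first hits 2 at 11.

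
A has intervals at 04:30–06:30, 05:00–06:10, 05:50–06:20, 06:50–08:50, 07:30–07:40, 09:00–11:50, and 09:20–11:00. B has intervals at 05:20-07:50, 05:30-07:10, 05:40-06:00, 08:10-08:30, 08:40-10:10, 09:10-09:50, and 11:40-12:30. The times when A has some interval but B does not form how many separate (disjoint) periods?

4

A, merged: 04:30-06:30, 06:50-08:50, 09:00-11:50.
B, merged: 05:20-07:50, 08:10-08:30, 08:40-10:10, 11:40-12:30.
A \ B = 04:30-05:20, 07:50-08:10, 08:30-08:40, 10:10-11:40.
That is 4 disjoint pieces.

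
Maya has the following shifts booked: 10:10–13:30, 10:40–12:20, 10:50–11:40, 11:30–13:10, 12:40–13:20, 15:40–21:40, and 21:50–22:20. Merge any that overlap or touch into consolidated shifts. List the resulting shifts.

10:40-12:20 overlaps/touches 10:10-13:30 → extend to 10:10-13:30.
10:50-11:40 overlaps/touches 10:10-13:30 → extend to 10:10-13:30.
11:30-13:10 overlaps/touches 10:10-13:30 → extend to 10:10-13:30.
12:40-13:20 overlaps/touches 10:10-13:30 → extend to 10:10-13:30.
15:40-21:40 is disjoint → start new block.
21:50-22:20 is disjoint → start new block.

10:10-13:30, 15:40-21:40, 21:50-22:20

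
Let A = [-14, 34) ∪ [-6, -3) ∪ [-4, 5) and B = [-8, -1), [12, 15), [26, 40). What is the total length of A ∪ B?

54

First set merges to [-14, 34).
A ∪ B = [-14, 40).
Total: 54.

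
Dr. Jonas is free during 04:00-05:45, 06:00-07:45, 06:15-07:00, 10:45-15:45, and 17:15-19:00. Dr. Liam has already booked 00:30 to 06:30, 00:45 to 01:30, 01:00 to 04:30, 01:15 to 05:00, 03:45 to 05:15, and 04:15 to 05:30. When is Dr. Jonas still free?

06:30–07:45, 10:45–15:45, 17:15–19:00

A, merged: 04:00–05:45, 06:00–07:45, 10:45–15:45, 17:15–19:00.
B, merged: 00:30–06:30.
04:00–05:45: entirely removed.
06:00–07:45 \ B = 06:30–07:45.
10:45–15:45: nothing removed.
17:15–19:00: nothing removed.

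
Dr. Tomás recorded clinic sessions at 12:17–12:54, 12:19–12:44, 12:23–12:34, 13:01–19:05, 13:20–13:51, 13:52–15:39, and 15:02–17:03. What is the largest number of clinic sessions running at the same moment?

3

Sweep endpoints in order; track running count of active intervals.
Peak of 3 reached at 12:23.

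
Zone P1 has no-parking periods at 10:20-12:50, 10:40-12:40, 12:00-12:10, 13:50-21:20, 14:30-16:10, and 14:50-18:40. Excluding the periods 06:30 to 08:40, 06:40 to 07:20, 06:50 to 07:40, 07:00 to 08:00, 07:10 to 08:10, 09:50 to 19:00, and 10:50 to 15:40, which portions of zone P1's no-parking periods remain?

A, merged: 10:20–12:50, 13:50–21:20.
B, merged: 06:30–08:40, 09:50–19:00.
10:20–12:50: fully covered by B → removed.
13:50–21:20 minus B → 19:00–21:20.

19:00–21:20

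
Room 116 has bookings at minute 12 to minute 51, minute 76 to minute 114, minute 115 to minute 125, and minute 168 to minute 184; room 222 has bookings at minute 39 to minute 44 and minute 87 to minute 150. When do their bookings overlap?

minute 39 to minute 44, minute 87 to minute 114, minute 115 to minute 125

minute 12 to minute 51 ∩ B → minute 39 to minute 44.
minute 76 to minute 114 ∩ B → minute 87 to minute 114.
minute 115 to minute 125 ∩ B → minute 115 to minute 125.
minute 168 to minute 184 meets no B interval.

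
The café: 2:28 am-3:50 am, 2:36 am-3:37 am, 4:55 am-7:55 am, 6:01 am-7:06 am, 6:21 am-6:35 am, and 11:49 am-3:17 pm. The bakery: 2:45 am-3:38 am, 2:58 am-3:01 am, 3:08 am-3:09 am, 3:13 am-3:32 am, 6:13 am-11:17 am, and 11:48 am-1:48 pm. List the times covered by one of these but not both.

2:28 am–2:45 am, 3:38 am–3:50 am, 4:55 am–6:13 am, 7:55 am–11:17 am, 11:48 am–11:49 am, 1:48 pm–3:17 pm

A, merged: 2:28 am–3:50 am, 4:55 am–7:55 am, 11:49 am–3:17 pm.
B, merged: 2:45 am–3:38 am, 6:13 am–11:17 am, 11:48 am–1:48 pm.
A \ B = 2:28 am–2:45 am, 3:38 am–3:50 am, 4:55 am–6:13 am, 1:48 pm–3:17 pm.
B \ A = 7:55 am–11:17 am, 11:48 am–11:49 am.
Union of the two gives the symmetric difference.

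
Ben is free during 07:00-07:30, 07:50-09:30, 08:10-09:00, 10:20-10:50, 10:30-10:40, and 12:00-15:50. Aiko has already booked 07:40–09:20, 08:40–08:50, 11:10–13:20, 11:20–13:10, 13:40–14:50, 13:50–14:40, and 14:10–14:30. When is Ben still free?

07:00–07:30, 09:20–09:30, 10:20–10:50, 13:20–13:40, 14:50–15:50

First set merges to 07:00–07:30, 07:50–09:30, 10:20–10:50, 12:00–15:50.
Second set merges to 07:40–09:20, 11:10–13:20, 13:40–14:50.
07:00–07:30 is untouched.
07:50–09:30 with B removed leaves 09:20–09:30.
10:20–10:50 is untouched.
12:00–15:50 with B removed leaves 13:20–13:40, 14:50–15:50.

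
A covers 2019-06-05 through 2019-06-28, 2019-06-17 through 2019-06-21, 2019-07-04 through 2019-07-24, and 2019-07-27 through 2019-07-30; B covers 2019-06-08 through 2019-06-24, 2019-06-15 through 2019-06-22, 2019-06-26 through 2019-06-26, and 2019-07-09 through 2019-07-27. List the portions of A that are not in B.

2019-06-05 through 2019-06-07, 2019-06-25 through 2019-06-25, 2019-06-27 through 2019-06-28, 2019-07-04 through 2019-07-08, 2019-07-28 through 2019-07-30

A, merged: 2019-06-05 through 2019-06-28, 2019-07-04 through 2019-07-24, 2019-07-27 through 2019-07-30.
B, merged: 2019-06-08 through 2019-06-24, 2019-06-26 through 2019-06-26, 2019-07-09 through 2019-07-27.
2019-06-05 through 2019-06-28 minus B → 2019-06-05 through 2019-06-07, 2019-06-25 through 2019-06-25, 2019-06-27 through 2019-06-28.
2019-07-04 through 2019-07-24 minus B → 2019-07-04 through 2019-07-08.
2019-07-27 through 2019-07-30 minus B → 2019-07-28 through 2019-07-30.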